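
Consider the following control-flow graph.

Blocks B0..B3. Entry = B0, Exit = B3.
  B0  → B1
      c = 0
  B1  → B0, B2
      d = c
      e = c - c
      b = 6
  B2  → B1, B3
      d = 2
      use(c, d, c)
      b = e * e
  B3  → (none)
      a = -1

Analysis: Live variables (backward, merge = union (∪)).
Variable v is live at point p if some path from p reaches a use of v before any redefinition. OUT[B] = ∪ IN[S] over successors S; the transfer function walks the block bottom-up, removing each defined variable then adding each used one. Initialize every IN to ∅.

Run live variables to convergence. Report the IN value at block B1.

Answer: {c}

Trace:
Converged values:
  B0:  IN={}  OUT={c}
  B1:  IN={c}  OUT={c, e}
  B2:  IN={c, e}  OUT={c}
  B3:  IN={}  OUT={}

Merge at B1: OUT[B1] = IN[B0] ⊔ IN[B2] = {c, e}
Applying B1's transfer function to that OUT value gives IN[B1] (row B1 above).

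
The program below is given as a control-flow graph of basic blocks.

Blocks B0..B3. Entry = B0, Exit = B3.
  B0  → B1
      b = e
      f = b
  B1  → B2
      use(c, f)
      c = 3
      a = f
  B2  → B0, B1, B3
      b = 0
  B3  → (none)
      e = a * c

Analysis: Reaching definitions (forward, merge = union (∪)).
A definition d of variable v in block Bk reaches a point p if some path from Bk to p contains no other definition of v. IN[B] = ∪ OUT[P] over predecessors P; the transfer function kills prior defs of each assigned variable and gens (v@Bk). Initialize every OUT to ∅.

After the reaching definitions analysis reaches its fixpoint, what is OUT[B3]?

Fixpoint table:
  B0:   IN={a@B1, b@B2, c@B1, f@B0}   OUT={a@B1, b@B0, c@B1, f@B0}
  B1:   IN={a@B1, b@B0, b@B2, c@B1, f@B0}   OUT={a@B1, b@B0, b@B2, c@B1, f@B0}
  B2:   IN={a@B1, b@B0, b@B2, c@B1, f@B0}   OUT={a@B1, b@B2, c@B1, f@B0}
  B3:   IN={a@B1, b@B2, c@B1, f@B0}   OUT={a@B1, b@B2, c@B1, e@B3, f@B0}

Merge at B3: IN[B3] = OUT[B2] = {a@B1, b@B2, c@B1, f@B0}
Applying B3's transfer function to that IN value gives OUT[B3] (row B3 above).

Answer: {a@B1, b@B2, c@B1, e@B3, f@B0}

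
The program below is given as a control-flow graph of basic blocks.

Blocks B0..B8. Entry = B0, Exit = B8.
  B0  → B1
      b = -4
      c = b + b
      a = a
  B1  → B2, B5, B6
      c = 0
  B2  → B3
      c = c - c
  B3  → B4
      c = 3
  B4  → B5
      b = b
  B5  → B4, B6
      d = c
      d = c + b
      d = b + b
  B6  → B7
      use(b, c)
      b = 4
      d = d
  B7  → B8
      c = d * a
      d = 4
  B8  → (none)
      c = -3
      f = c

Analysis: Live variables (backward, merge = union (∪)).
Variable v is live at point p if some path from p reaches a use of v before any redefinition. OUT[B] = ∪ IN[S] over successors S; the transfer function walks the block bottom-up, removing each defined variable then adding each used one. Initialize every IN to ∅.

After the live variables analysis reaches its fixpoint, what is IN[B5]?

Answer: {a, b, c}

Derivation:
Converged values:
  B0:  IN={a, d}  OUT={a, b, d}
  B1:  IN={a, b, d}  OUT={a, b, c, d}
  B2:  IN={a, b, c}  OUT={a, b}
  B3:  IN={a, b}  OUT={a, b, c}
  B4:  IN={a, b, c}  OUT={a, b, c}
  B5:  IN={a, b, c}  OUT={a, b, c, d}
  B6:  IN={a, b, c, d}  OUT={a, d}
  B7:  IN={a, d}  OUT={}
  B8:  IN={}  OUT={}

Merge at B5: OUT[B5] = IN[B4] ⊔ IN[B6] = {a, b, c, d}
Applying B5's transfer function to that OUT value gives IN[B5] (row B5 above).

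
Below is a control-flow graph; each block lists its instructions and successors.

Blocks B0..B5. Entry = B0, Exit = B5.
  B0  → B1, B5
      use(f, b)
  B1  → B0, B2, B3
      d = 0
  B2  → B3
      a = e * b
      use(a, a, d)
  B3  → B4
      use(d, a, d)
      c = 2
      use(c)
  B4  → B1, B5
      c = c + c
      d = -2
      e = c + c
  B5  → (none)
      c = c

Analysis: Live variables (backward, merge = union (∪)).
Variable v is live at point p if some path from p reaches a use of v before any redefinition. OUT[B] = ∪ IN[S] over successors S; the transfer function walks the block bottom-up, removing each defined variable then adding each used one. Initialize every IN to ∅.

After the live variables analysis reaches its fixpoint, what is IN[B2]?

Answer: {b, d, e, f}

Working:
Fixpoint table:
  B0:  IN={a, b, c, e, f}  OUT={a, b, c, e, f}
  B1:  IN={a, b, c, e, f}  OUT={a, b, c, d, e, f}
  B2:  IN={b, d, e, f}  OUT={a, b, d, f}
  B3:  IN={a, b, d, f}  OUT={a, b, c, f}
  B4:  IN={a, b, c, f}  OUT={a, b, c, e, f}
  B5:  IN={c}  OUT={}

Merge at B2: OUT[B2] = IN[B3] = {a, b, d, f}
Applying B2's transfer function to that OUT value gives IN[B2] (row B2 above).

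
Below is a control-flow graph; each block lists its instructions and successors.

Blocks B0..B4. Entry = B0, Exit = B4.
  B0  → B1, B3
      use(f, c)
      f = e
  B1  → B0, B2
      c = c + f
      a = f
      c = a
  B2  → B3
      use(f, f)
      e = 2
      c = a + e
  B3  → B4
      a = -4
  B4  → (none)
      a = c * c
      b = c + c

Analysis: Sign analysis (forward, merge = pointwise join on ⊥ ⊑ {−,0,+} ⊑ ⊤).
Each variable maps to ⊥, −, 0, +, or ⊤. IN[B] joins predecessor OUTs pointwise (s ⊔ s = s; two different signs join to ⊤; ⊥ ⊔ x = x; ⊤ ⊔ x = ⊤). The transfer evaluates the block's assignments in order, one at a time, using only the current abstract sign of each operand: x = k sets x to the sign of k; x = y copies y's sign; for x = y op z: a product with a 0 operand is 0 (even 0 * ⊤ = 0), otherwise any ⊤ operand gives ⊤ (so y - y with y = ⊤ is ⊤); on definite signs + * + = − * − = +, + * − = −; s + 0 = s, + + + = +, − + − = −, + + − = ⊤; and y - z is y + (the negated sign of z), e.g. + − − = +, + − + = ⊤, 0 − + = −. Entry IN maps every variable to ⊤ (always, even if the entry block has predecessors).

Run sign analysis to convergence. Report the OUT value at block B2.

Answer: {a: ⊤, b: ⊤, c: ⊤, d: ⊤, e: +, f: ⊤}

Working:
Converged values:
  B0:  IN=(all ⊤)  OUT=(all ⊤)
  B1:  IN=(all ⊤)  OUT=(all ⊤)
  B2:  IN=(all ⊤)  OUT={e:+; rest ⊤}
  B3:  IN=(all ⊤)  OUT={a:-; rest ⊤}
  B4:  IN={a:-; rest ⊤}  OUT=(all ⊤)

Merge at B2: IN[B2] = OUT[B1] = {a: ⊤, b: ⊤, c: ⊤, d: ⊤, e: ⊤, f: ⊤}
Applying B2's transfer function to that IN value gives OUT[B2] (row B2 above).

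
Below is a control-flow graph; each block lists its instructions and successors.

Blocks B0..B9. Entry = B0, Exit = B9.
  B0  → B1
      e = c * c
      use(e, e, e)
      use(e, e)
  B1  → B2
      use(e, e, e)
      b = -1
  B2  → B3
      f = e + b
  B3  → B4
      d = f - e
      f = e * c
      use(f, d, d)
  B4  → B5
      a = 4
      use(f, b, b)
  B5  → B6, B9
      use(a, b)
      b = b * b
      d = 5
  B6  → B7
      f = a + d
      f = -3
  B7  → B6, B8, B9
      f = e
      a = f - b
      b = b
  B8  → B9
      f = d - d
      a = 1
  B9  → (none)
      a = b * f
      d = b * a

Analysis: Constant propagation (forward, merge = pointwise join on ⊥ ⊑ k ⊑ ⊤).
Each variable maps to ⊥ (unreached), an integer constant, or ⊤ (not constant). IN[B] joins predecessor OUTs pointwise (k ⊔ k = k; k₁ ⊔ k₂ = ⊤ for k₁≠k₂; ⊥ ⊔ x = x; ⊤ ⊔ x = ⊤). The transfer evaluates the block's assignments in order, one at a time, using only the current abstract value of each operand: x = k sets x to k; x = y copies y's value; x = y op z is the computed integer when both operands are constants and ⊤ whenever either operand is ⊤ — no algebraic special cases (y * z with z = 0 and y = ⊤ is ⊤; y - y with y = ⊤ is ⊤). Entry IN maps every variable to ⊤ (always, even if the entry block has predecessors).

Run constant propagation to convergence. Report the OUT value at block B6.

Converged values:
  B0:   IN=(all ⊤)   OUT=(all ⊤)
  B1:   IN=(all ⊤)   OUT={b:-1; rest ⊤}
  B2:   IN={b:-1; rest ⊤}   OUT={b:-1; rest ⊤}
  B3:   IN={b:-1; rest ⊤}   OUT={b:-1; rest ⊤}
  B4:   IN={b:-1; rest ⊤}   OUT={a:4, b:-1; rest ⊤}
  B5:   IN={a:4, b:-1; rest ⊤}   OUT={a:4, b:1, d:5; rest ⊤}
  B6:   IN={b:1, d:5; rest ⊤}   OUT={b:1, d:5, f:-3; rest ⊤}
  B7:   IN={b:1, d:5, f:-3; rest ⊤}   OUT={b:1, d:5; rest ⊤}
  B8:   IN={b:1, d:5; rest ⊤}   OUT={a:1, b:1, d:5, f:0; rest ⊤}
  B9:   IN={b:1, d:5; rest ⊤}   OUT={b:1; rest ⊤}

Merge at B6: IN[B6] = OUT[B5] ⊔ OUT[B7] = {a: ⊤, b: 1, c: ⊤, d: 5, e: ⊤, f: ⊤}
Applying B6's transfer function to that IN value gives OUT[B6] (row B6 above).

Answer: {a: ⊤, b: 1, c: ⊤, d: 5, e: ⊤, f: -3}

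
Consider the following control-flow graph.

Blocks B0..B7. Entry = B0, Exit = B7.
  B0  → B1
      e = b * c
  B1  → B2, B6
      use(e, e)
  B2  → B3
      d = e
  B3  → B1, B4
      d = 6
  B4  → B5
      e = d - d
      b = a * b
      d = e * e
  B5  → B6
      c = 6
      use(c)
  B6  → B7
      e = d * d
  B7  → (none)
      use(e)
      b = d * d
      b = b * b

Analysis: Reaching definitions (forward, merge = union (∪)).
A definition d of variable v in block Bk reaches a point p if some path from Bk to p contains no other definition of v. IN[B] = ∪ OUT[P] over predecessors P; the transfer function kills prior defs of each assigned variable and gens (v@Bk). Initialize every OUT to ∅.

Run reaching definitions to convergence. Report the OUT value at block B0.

Answer: {e@B0}

Derivation:
Per-block solution:
  B0: | IN={} | OUT={e@B0}
  B1: | IN={d@B3, e@B0} | OUT={d@B3, e@B0}
  B2: | IN={d@B3, e@B0} | OUT={d@B2, e@B0}
  B3: | IN={d@B2, e@B0} | OUT={d@B3, e@B0}
  B4: | IN={d@B3, e@B0} | OUT={b@B4, d@B4, e@B4}
  B5: | IN={b@B4, d@B4, e@B4} | OUT={b@B4, c@B5, d@B4, e@B4}
  B6: | IN={b@B4, c@B5, d@B3, d@B4, e@B0, e@B4} | OUT={b@B4, c@B5, d@B3, d@B4, e@B6}
  B7: | IN={b@B4, c@B5, d@B3, d@B4, e@B6} | OUT={b@B7, c@B5, d@B3, d@B4, e@B6}

B0 is the boundary node: IN[B0] = {}
Applying B0's transfer function to that IN value gives OUT[B0] (row B0 above).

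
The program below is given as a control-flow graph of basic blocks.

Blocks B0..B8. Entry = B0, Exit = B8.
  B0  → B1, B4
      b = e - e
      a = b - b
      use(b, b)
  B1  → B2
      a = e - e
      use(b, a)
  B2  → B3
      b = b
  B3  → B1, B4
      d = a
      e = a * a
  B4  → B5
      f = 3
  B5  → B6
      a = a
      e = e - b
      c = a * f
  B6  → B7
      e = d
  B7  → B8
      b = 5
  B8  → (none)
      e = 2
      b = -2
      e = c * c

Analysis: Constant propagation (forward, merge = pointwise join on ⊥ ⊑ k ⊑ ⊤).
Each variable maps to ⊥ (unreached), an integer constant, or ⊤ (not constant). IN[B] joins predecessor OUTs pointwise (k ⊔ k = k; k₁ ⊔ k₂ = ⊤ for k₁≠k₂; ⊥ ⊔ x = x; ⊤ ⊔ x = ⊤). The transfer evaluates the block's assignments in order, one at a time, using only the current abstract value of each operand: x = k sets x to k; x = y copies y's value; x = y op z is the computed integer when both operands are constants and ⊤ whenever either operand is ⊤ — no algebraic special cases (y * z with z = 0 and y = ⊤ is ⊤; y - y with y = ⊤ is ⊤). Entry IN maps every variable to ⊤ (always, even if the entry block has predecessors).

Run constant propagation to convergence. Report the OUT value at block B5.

Per-block solution:
  B0: | IN=(all ⊤) | OUT=(all ⊤)
  B1: | IN=(all ⊤) | OUT=(all ⊤)
  B2: | IN=(all ⊤) | OUT=(all ⊤)
  B3: | IN=(all ⊤) | OUT=(all ⊤)
  B4: | IN=(all ⊤) | OUT={f:3; rest ⊤}
  B5: | IN={f:3; rest ⊤} | OUT={f:3; rest ⊤}
  B6: | IN={f:3; rest ⊤} | OUT={f:3; rest ⊤}
  B7: | IN={f:3; rest ⊤} | OUT={b:5, f:3; rest ⊤}
  B8: | IN={b:5, f:3; rest ⊤} | OUT={b:-2, f:3; rest ⊤}

Merge at B5: IN[B5] = OUT[B4] = {a: ⊤, b: ⊤, c: ⊤, d: ⊤, e: ⊤, f: 3}
Applying B5's transfer function to that IN value gives OUT[B5] (row B5 above).

Answer: {a: ⊤, b: ⊤, c: ⊤, d: ⊤, e: ⊤, f: 3}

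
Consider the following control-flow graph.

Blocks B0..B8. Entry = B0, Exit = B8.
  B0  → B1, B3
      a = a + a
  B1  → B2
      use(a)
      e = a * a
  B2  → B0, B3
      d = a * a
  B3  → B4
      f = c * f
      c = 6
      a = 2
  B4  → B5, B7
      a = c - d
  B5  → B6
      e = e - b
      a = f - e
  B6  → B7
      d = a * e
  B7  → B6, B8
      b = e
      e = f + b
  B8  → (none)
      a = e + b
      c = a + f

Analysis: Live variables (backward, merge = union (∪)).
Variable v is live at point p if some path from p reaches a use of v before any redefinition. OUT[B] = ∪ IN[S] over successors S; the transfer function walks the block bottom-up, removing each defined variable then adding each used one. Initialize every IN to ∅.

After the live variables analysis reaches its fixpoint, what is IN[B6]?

Answer: {a, e, f}

Derivation:
Converged values:
  B0:   IN={a, b, c, d, e, f}   OUT={a, b, c, d, e, f}
  B1:   IN={a, b, c, f}   OUT={a, b, c, e, f}
  B2:   IN={a, b, c, e, f}   OUT={a, b, c, d, e, f}
  B3:   IN={b, c, d, e, f}   OUT={b, c, d, e, f}
  B4:   IN={b, c, d, e, f}   OUT={a, b, e, f}
  B5:   IN={b, e, f}   OUT={a, e, f}
  B6:   IN={a, e, f}   OUT={a, e, f}
  B7:   IN={a, e, f}   OUT={a, b, e, f}
  B8:   IN={b, e, f}   OUT={}

Merge at B6: OUT[B6] = IN[B7] = {a, e, f}
Applying B6's transfer function to that OUT value gives IN[B6] (row B6 above).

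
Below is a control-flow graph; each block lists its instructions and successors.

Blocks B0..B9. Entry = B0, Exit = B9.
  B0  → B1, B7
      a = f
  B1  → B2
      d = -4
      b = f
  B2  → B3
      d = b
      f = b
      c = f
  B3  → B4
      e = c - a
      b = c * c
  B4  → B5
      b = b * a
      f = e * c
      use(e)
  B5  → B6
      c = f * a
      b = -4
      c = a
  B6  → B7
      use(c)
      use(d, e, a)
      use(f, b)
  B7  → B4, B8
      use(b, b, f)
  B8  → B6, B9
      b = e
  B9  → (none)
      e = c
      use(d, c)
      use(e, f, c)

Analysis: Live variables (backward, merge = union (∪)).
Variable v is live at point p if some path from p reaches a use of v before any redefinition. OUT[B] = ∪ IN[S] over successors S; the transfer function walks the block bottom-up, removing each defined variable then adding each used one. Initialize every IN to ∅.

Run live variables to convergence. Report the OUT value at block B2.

Answer: {a, c, d}

Derivation:
Converged values:
  B0:   IN={b, c, d, e, f}   OUT={a, b, c, d, e, f}
  B1:   IN={a, f}   OUT={a, b}
  B2:   IN={a, b}   OUT={a, c, d}
  B3:   IN={a, c, d}   OUT={a, b, c, d, e}
  B4:   IN={a, b, c, d, e}   OUT={a, d, e, f}
  B5:   IN={a, d, e, f}   OUT={a, b, c, d, e, f}
  B6:   IN={a, b, c, d, e, f}   OUT={a, b, c, d, e, f}
  B7:   IN={a, b, c, d, e, f}   OUT={a, b, c, d, e, f}
  B8:   IN={a, c, d, e, f}   OUT={a, b, c, d, e, f}
  B9:   IN={c, d, f}   OUT={}

Merge at B2: OUT[B2] = IN[B3] = {a, c, d}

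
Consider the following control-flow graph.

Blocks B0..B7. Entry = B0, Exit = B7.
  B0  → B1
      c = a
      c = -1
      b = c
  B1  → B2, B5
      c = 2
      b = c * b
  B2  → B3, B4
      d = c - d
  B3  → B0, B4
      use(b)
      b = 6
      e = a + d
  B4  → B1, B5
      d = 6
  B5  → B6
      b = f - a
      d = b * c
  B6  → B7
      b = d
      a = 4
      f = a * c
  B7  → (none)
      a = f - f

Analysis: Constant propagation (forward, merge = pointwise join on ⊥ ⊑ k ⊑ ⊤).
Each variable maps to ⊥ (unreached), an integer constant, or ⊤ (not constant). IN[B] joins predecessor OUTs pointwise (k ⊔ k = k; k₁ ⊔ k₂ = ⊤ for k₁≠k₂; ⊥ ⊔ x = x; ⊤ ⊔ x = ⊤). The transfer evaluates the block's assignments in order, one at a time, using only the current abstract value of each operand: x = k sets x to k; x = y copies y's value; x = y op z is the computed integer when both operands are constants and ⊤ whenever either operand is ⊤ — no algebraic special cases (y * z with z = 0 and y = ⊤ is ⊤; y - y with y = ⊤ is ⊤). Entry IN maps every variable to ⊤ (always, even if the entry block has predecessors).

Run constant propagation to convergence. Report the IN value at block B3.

Answer: {a: ⊤, b: ⊤, c: 2, d: ⊤, e: ⊤, f: ⊤}

Trace:
Fixpoint table:
  B0:  IN=(all ⊤)  OUT={b:-1, c:-1; rest ⊤}
  B1:  IN=(all ⊤)  OUT={c:2; rest ⊤}
  B2:  IN={c:2; rest ⊤}  OUT={c:2; rest ⊤}
  B3:  IN={c:2; rest ⊤}  OUT={b:6, c:2; rest ⊤}
  B4:  IN={c:2; rest ⊤}  OUT={c:2, d:6; rest ⊤}
  B5:  IN={c:2; rest ⊤}  OUT={c:2; rest ⊤}
  B6:  IN={c:2; rest ⊤}  OUT={a:4, c:2, f:8; rest ⊤}
  B7:  IN={a:4, c:2, f:8; rest ⊤}  OUT={a:0, c:2, f:8; rest ⊤}

Merge at B3: IN[B3] = OUT[B2] = {a: ⊤, b: ⊤, c: 2, d: ⊤, e: ⊤, f: ⊤}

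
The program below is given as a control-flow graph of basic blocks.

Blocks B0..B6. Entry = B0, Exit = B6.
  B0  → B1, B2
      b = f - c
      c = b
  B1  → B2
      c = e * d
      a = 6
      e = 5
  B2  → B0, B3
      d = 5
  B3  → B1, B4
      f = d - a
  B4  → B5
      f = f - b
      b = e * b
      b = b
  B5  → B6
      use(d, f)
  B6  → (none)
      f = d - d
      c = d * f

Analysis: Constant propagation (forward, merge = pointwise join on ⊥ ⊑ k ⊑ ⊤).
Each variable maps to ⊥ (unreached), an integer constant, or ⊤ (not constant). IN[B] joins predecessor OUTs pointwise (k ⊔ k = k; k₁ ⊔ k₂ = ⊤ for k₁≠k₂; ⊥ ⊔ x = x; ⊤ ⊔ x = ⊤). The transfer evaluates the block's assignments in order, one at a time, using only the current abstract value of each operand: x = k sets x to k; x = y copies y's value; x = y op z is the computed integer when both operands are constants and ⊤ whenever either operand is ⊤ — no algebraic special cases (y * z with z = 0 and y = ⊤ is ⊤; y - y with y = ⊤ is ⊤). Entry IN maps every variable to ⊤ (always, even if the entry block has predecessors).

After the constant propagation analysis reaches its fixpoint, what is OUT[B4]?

Answer: {a: ⊤, b: ⊤, c: ⊤, d: 5, e: ⊤, f: ⊤}

Derivation:
Converged values:
  B0:  IN=(all ⊤)  OUT=(all ⊤)
  B1:  IN=(all ⊤)  OUT={a:6, e:5; rest ⊤}
  B2:  IN=(all ⊤)  OUT={d:5; rest ⊤}
  B3:  IN={d:5; rest ⊤}  OUT={d:5; rest ⊤}
  B4:  IN={d:5; rest ⊤}  OUT={d:5; rest ⊤}
  B5:  IN={d:5; rest ⊤}  OUT={d:5; rest ⊤}
  B6:  IN={d:5; rest ⊤}  OUT={c:0, d:5, f:0; rest ⊤}

Merge at B4: IN[B4] = OUT[B3] = {a: ⊤, b: ⊤, c: ⊤, d: 5, e: ⊤, f: ⊤}
Applying B4's transfer function to that IN value gives OUT[B4] (row B4 above).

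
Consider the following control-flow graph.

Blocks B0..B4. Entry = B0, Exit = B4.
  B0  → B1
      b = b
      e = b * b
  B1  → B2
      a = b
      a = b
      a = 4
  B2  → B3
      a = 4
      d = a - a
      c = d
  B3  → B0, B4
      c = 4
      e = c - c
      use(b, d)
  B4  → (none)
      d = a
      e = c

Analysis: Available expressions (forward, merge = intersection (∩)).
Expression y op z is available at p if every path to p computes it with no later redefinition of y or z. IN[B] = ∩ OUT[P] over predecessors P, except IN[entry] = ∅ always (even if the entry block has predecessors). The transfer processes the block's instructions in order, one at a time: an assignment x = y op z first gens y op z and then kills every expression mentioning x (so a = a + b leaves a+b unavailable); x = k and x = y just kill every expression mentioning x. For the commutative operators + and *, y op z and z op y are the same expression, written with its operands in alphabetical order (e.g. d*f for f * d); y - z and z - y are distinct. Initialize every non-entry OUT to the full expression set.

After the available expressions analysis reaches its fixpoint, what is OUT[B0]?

Answer: {b*b}

Trace:
Fixpoint table:
  B0: | IN={} | OUT={b*b}
  B1: | IN={b*b} | OUT={b*b}
  B2: | IN={b*b} | OUT={a-a, b*b}
  B3: | IN={a-a, b*b} | OUT={a-a, b*b, c-c}
  B4: | IN={a-a, b*b, c-c} | OUT={a-a, b*b, c-c}

Merge at B0 (entry node, so the boundary value {} is joined with the incoming edge(s)): IN[B0] = {} ∩ OUT[B3] = {}
Applying B0's transfer function to that IN value gives OUT[B0] (row B0 above).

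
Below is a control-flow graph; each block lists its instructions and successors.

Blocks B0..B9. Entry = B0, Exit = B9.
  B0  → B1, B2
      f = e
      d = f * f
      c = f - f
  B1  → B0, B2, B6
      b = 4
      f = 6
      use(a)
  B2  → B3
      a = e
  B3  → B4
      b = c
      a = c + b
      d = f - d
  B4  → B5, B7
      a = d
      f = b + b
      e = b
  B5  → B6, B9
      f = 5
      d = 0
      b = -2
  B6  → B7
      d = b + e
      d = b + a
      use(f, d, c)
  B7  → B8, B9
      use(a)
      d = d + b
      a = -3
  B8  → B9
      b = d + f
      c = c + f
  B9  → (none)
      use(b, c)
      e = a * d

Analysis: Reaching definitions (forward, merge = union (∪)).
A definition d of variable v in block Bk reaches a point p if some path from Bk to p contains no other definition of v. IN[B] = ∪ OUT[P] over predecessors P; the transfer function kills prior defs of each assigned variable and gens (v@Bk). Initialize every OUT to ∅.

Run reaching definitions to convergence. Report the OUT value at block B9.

Fixpoint table:
  B0:  IN={b@B1, c@B0, d@B0, f@B1}  OUT={b@B1, c@B0, d@B0, f@B0}
  B1:  IN={b@B1, c@B0, d@B0, f@B0}  OUT={b@B1, c@B0, d@B0, f@B1}
  B2:  IN={b@B1, c@B0, d@B0, f@B0, f@B1}  OUT={a@B2, b@B1, c@B0, d@B0, f@B0, f@B1}
  B3:  IN={a@B2, b@B1, c@B0, d@B0, f@B0, f@B1}  OUT={a@B3, b@B3, c@B0, d@B3, f@B0, f@B1}
  B4:  IN={a@B3, b@B3, c@B0, d@B3, f@B0, f@B1}  OUT={a@B4, b@B3, c@B0, d@B3, e@B4, f@B4}
  B5:  IN={a@B4, b@B3, c@B0, d@B3, e@B4, f@B4}  OUT={a@B4, b@B5, c@B0, d@B5, e@B4, f@B5}
  B6:  IN={a@B4, b@B1, b@B5, c@B0, d@B0, d@B5, e@B4, f@B1, f@B5}  OUT={a@B4, b@B1, b@B5, c@B0, d@B6, e@B4, f@B1, f@B5}
  B7:  IN={a@B4, b@B1, b@B3, b@B5, c@B0, d@B3, d@B6, e@B4, f@B1, f@B4, f@B5}  OUT={a@B7, b@B1, b@B3, b@B5, c@B0, d@B7, e@B4, f@B1, f@B4, f@B5}
  B8:  IN={a@B7, b@B1, b@B3, b@B5, c@B0, d@B7, e@B4, f@B1, f@B4, f@B5}  OUT={a@B7, b@B8, c@B8, d@B7, e@B4, f@B1, f@B4, f@B5}
  B9:  IN={a@B4, a@B7, b@B1, b@B3, b@B5, b@B8, c@B0, c@B8, d@B5, d@B7, e@B4, f@B1, f@B4, f@B5}  OUT={a@B4, a@B7, b@B1, b@B3, b@B5, b@B8, c@B0, c@B8, d@B5, d@B7, e@B9, f@B1, f@B4, f@B5}

Merge at B9: IN[B9] = OUT[B5] ⊔ OUT[B7] ⊔ OUT[B8] = {a@B4, a@B7, b@B1, b@B3, b@B5, b@B8, c@B0, c@B8, d@B5, d@B7, e@B4, f@B1, f@B4, f@B5}
Applying B9's transfer function to that IN value gives OUT[B9] (row B9 above).

Answer: {a@B4, a@B7, b@B1, b@B3, b@B5, b@B8, c@B0, c@B8, d@B5, d@B7, e@B9, f@B1, f@B4, f@B5}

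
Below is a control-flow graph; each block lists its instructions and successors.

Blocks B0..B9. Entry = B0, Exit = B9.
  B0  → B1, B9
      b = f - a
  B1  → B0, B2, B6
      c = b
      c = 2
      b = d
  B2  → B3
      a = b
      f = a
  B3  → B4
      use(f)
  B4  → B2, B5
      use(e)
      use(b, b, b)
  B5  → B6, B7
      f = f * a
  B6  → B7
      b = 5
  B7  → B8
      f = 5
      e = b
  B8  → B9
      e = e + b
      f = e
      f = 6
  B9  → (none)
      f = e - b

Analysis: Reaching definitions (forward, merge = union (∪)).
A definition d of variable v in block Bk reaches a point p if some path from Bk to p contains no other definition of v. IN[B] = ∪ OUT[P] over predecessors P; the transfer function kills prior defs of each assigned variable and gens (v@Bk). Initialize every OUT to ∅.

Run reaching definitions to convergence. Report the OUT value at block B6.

Per-block solution:
  B0:  IN={b@B1, c@B1}  OUT={b@B0, c@B1}
  B1:  IN={b@B0, c@B1}  OUT={b@B1, c@B1}
  B2:  IN={a@B2, b@B1, c@B1, f@B2}  OUT={a@B2, b@B1, c@B1, f@B2}
  B3:  IN={a@B2, b@B1, c@B1, f@B2}  OUT={a@B2, b@B1, c@B1, f@B2}
  B4:  IN={a@B2, b@B1, c@B1, f@B2}  OUT={a@B2, b@B1, c@B1, f@B2}
  B5:  IN={a@B2, b@B1, c@B1, f@B2}  OUT={a@B2, b@B1, c@B1, f@B5}
  B6:  IN={a@B2, b@B1, c@B1, f@B5}  OUT={a@B2, b@B6, c@B1, f@B5}
  B7:  IN={a@B2, b@B1, b@B6, c@B1, f@B5}  OUT={a@B2, b@B1, b@B6, c@B1, e@B7, f@B7}
  B8:  IN={a@B2, b@B1, b@B6, c@B1, e@B7, f@B7}  OUT={a@B2, b@B1, b@B6, c@B1, e@B8, f@B8}
  B9:  IN={a@B2, b@B0, b@B1, b@B6, c@B1, e@B8, f@B8}  OUT={a@B2, b@B0, b@B1, b@B6, c@B1, e@B8, f@B9}

Merge at B6: IN[B6] = OUT[B1] ⊔ OUT[B5] = {a@B2, b@B1, c@B1, f@B5}
Applying B6's transfer function to that IN value gives OUT[B6] (row B6 above).

Answer: {a@B2, b@B6, c@B1, f@B5}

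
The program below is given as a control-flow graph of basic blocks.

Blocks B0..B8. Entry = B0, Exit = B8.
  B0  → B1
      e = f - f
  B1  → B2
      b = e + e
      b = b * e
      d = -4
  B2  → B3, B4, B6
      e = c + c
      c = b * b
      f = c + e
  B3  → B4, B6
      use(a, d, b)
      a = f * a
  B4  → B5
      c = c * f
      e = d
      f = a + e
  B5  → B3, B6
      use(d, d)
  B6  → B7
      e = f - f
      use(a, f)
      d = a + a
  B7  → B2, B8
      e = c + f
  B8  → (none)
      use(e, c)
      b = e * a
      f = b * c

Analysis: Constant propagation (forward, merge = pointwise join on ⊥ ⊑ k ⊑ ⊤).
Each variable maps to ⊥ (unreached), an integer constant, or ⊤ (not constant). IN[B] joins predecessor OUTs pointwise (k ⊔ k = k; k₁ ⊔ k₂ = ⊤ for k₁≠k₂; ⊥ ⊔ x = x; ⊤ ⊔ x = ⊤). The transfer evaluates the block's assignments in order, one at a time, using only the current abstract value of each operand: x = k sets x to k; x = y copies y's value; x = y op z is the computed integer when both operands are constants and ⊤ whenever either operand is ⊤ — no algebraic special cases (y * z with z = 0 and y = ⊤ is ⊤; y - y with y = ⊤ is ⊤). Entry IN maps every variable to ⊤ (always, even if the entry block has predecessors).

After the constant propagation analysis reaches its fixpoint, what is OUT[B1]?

Per-block solution:
  B0:  IN=(all ⊤)  OUT=(all ⊤)
  B1:  IN=(all ⊤)  OUT={d:-4; rest ⊤}
  B2:  IN=(all ⊤)  OUT=(all ⊤)
  B3:  IN=(all ⊤)  OUT=(all ⊤)
  B4:  IN=(all ⊤)  OUT=(all ⊤)
  B5:  IN=(all ⊤)  OUT=(all ⊤)
  B6:  IN=(all ⊤)  OUT=(all ⊤)
  B7:  IN=(all ⊤)  OUT=(all ⊤)
  B8:  IN=(all ⊤)  OUT=(all ⊤)

Merge at B1: IN[B1] = OUT[B0] = {a: ⊤, b: ⊤, c: ⊤, d: ⊤, e: ⊤, f: ⊤}
Applying B1's transfer function to that IN value gives OUT[B1] (row B1 above).

Answer: {a: ⊤, b: ⊤, c: ⊤, d: -4, e: ⊤, f: ⊤}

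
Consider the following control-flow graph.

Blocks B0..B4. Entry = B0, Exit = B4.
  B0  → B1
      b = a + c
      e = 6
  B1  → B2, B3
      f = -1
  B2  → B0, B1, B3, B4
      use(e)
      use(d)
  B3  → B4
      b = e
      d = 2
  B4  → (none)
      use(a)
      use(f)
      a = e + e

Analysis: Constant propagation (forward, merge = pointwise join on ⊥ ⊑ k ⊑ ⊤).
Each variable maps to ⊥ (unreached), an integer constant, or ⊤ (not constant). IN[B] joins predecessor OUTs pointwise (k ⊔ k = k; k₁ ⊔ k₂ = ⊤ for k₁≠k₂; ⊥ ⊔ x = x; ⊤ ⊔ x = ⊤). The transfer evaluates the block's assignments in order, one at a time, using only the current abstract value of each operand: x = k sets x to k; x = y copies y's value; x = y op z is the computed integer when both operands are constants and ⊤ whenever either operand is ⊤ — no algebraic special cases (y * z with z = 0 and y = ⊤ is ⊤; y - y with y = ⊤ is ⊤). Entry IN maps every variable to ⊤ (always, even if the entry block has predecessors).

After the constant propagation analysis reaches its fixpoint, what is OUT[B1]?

Answer: {a: ⊤, b: ⊤, c: ⊤, d: ⊤, e: 6, f: -1}

Trace:
Per-block solution:
  B0: | IN=(all ⊤) | OUT={e:6; rest ⊤}
  B1: | IN={e:6; rest ⊤} | OUT={e:6, f:-1; rest ⊤}
  B2: | IN={e:6, f:-1; rest ⊤} | OUT={e:6, f:-1; rest ⊤}
  B3: | IN={e:6, f:-1; rest ⊤} | OUT={b:6, d:2, e:6, f:-1; rest ⊤}
  B4: | IN={e:6, f:-1; rest ⊤} | OUT={a:12, e:6, f:-1; rest ⊤}

Merge at B1: IN[B1] = OUT[B0] ⊔ OUT[B2] = {a: ⊤, b: ⊤, c: ⊤, d: ⊤, e: 6, f: ⊤}
Applying B1's transfer function to that IN value gives OUT[B1] (row B1 above).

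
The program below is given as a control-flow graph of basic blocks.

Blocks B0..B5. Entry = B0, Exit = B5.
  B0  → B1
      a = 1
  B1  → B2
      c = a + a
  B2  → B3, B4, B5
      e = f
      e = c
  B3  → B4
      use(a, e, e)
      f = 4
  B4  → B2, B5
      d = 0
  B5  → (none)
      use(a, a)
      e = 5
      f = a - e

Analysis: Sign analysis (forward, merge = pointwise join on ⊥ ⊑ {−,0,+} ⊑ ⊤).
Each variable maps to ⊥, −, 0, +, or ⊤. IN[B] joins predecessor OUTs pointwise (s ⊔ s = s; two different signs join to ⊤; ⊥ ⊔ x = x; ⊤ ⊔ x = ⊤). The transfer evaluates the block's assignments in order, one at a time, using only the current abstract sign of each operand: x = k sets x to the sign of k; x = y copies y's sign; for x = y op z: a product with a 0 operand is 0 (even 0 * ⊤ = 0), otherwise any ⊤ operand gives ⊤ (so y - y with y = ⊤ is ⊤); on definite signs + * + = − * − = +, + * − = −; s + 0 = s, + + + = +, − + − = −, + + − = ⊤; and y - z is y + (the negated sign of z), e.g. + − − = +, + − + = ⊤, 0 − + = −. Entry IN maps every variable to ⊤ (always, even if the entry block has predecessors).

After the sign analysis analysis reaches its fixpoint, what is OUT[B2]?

Answer: {a: +, b: ⊤, c: +, d: ⊤, e: +, f: ⊤}

Working:
Fixpoint table:
  B0:   IN=(all ⊤)   OUT={a:+; rest ⊤}
  B1:   IN={a:+; rest ⊤}   OUT={a:+, c:+; rest ⊤}
  B2:   IN={a:+, c:+; rest ⊤}   OUT={a:+, c:+, e:+; rest ⊤}
  B3:   IN={a:+, c:+, e:+; rest ⊤}   OUT={a:+, c:+, e:+, f:+; rest ⊤}
  B4:   IN={a:+, c:+, e:+; rest ⊤}   OUT={a:+, c:+, d:0, e:+; rest ⊤}
  B5:   IN={a:+, c:+, e:+; rest ⊤}   OUT={a:+, c:+, e:+; rest ⊤}

Merge at B2: IN[B2] = OUT[B1] ⊔ OUT[B4] = {a: +, b: ⊤, c: +, d: ⊤, e: ⊤, f: ⊤}
Applying B2's transfer function to that IN value gives OUT[B2] (row B2 above).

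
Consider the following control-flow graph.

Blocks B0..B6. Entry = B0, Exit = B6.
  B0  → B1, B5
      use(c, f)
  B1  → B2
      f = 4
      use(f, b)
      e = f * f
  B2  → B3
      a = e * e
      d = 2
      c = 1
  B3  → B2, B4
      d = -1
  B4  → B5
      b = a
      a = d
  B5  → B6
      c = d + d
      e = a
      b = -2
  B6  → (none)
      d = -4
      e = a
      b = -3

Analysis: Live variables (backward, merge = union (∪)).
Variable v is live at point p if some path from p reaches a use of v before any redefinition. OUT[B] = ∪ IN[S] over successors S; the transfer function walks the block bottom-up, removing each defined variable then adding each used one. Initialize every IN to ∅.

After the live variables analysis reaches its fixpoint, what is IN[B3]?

Answer: {a, e}

Derivation:
Per-block solution:
  B0:  IN={a, b, c, d, f}  OUT={a, b, d}
  B1:  IN={b}  OUT={e}
  B2:  IN={e}  OUT={a, e}
  B3:  IN={a, e}  OUT={a, d, e}
  B4:  IN={a, d}  OUT={a, d}
  B5:  IN={a, d}  OUT={a}
  B6:  IN={a}  OUT={}

Merge at B3: OUT[B3] = IN[B2] ⊔ IN[B4] = {a, d, e}
Applying B3's transfer function to that OUT value gives IN[B3] (row B3 above).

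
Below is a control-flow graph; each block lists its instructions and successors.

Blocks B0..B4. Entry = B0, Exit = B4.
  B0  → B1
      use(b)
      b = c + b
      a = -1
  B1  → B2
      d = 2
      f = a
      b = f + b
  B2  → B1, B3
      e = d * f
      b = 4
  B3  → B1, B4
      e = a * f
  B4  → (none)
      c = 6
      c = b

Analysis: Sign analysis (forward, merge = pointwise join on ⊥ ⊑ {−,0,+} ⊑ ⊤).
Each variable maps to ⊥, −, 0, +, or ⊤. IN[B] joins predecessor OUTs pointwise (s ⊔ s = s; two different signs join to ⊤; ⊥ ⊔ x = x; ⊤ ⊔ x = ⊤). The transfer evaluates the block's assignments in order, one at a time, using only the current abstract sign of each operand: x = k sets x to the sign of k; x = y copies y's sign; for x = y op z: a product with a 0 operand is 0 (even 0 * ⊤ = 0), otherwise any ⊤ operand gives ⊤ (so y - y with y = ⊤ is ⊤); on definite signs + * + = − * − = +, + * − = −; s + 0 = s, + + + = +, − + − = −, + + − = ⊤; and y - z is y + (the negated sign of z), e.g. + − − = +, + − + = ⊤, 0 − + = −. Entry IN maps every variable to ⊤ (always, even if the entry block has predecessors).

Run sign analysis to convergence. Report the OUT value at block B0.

Answer: {a: -, b: ⊤, c: ⊤, d: ⊤, e: ⊤, f: ⊤}

Trace:
Per-block solution:
  B0: | IN=(all ⊤) | OUT={a:-; rest ⊤}
  B1: | IN={a:-; rest ⊤} | OUT={a:-, d:+, f:-; rest ⊤}
  B2: | IN={a:-, d:+, f:-; rest ⊤} | OUT={a:-, b:+, d:+, e:-, f:-; rest ⊤}
  B3: | IN={a:-, b:+, d:+, e:-, f:-; rest ⊤} | OUT={a:-, b:+, d:+, e:+, f:-; rest ⊤}
  B4: | IN={a:-, b:+, d:+, e:+, f:-; rest ⊤} | OUT={a:-, b:+, c:+, d:+, e:+, f:-; rest ⊤}

B0 is the boundary node: IN[B0] = {a: ⊤, b: ⊤, c: ⊤, d: ⊤, e: ⊤, f: ⊤}
Applying B0's transfer function to that IN value gives OUT[B0] (row B0 above).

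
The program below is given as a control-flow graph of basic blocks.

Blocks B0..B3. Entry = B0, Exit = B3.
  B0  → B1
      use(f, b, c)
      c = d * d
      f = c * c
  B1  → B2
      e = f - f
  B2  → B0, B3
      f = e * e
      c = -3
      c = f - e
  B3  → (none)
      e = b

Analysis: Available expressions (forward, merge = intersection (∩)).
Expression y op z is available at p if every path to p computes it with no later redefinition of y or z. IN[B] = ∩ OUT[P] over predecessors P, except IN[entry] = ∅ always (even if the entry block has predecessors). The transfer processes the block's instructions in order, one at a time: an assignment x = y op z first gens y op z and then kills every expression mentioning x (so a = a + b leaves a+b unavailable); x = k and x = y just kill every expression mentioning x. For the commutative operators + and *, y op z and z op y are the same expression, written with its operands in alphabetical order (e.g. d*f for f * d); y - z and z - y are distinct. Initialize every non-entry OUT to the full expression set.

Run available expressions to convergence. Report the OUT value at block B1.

Per-block solution:
  B0:  IN={}  OUT={c*c, d*d}
  B1:  IN={c*c, d*d}  OUT={c*c, d*d, f-f}
  B2:  IN={c*c, d*d, f-f}  OUT={d*d, e*e, f-e}
  B3:  IN={d*d, e*e, f-e}  OUT={d*d}

Merge at B1: IN[B1] = OUT[B0] = {c*c, d*d}
Applying B1's transfer function to that IN value gives OUT[B1] (row B1 above).

Answer: {c*c, d*d, f-f}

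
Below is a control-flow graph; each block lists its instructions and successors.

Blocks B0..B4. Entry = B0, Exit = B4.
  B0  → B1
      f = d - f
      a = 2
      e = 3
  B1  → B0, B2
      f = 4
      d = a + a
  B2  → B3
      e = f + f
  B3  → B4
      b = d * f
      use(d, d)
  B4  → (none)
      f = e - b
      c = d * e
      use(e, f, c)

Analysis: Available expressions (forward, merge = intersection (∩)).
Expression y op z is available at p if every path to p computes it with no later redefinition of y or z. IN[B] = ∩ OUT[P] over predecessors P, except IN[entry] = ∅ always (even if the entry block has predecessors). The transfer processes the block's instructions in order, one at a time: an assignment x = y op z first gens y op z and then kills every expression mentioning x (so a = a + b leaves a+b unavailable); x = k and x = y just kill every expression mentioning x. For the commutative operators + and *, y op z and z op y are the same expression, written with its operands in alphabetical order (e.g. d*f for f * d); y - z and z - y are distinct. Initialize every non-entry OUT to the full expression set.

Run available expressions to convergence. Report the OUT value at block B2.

Per-block solution:
  B0: | IN={} | OUT={}
  B1: | IN={} | OUT={a+a}
  B2: | IN={a+a} | OUT={a+a, f+f}
  B3: | IN={a+a, f+f} | OUT={a+a, d*f, f+f}
  B4: | IN={a+a, d*f, f+f} | OUT={a+a, d*e, e-b}

Merge at B2: IN[B2] = OUT[B1] = {a+a}
Applying B2's transfer function to that IN value gives OUT[B2] (row B2 above).

Answer: {a+a, f+f}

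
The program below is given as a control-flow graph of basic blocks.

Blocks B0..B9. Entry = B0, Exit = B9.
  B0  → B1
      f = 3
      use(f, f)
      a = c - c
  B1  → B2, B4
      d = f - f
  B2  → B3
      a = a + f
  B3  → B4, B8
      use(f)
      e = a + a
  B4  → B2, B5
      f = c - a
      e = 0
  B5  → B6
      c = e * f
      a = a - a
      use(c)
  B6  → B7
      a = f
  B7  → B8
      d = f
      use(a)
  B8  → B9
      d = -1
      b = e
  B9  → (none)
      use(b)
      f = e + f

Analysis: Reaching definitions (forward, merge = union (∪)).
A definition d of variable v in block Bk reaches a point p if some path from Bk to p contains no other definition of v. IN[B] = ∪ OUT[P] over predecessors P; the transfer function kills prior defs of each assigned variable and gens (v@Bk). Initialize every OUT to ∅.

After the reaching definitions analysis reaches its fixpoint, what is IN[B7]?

Per-block solution:
  B0:  IN={}  OUT={a@B0, f@B0}
  B1:  IN={a@B0, f@B0}  OUT={a@B0, d@B1, f@B0}
  B2:  IN={a@B0, a@B2, d@B1, e@B4, f@B0, f@B4}  OUT={a@B2, d@B1, e@B4, f@B0, f@B4}
  B3:  IN={a@B2, d@B1, e@B4, f@B0, f@B4}  OUT={a@B2, d@B1, e@B3, f@B0, f@B4}
  B4:  IN={a@B0, a@B2, d@B1, e@B3, f@B0, f@B4}  OUT={a@B0, a@B2, d@B1, e@B4, f@B4}
  B5:  IN={a@B0, a@B2, d@B1, e@B4, f@B4}  OUT={a@B5, c@B5, d@B1, e@B4, f@B4}
  B6:  IN={a@B5, c@B5, d@B1, e@B4, f@B4}  OUT={a@B6, c@B5, d@B1, e@B4, f@B4}
  B7:  IN={a@B6, c@B5, d@B1, e@B4, f@B4}  OUT={a@B6, c@B5, d@B7, e@B4, f@B4}
  B8:  IN={a@B2, a@B6, c@B5, d@B1, d@B7, e@B3, e@B4, f@B0, f@B4}  OUT={a@B2, a@B6, b@B8, c@B5, d@B8, e@B3, e@B4, f@B0, f@B4}
  B9:  IN={a@B2, a@B6, b@B8, c@B5, d@B8, e@B3, e@B4, f@B0, f@B4}  OUT={a@B2, a@B6, b@B8, c@B5, d@B8, e@B3, e@B4, f@B9}

Merge at B7: IN[B7] = OUT[B6] = {a@B6, c@B5, d@B1, e@B4, f@B4}

Answer: {a@B6, c@B5, d@B1, e@B4, f@B4}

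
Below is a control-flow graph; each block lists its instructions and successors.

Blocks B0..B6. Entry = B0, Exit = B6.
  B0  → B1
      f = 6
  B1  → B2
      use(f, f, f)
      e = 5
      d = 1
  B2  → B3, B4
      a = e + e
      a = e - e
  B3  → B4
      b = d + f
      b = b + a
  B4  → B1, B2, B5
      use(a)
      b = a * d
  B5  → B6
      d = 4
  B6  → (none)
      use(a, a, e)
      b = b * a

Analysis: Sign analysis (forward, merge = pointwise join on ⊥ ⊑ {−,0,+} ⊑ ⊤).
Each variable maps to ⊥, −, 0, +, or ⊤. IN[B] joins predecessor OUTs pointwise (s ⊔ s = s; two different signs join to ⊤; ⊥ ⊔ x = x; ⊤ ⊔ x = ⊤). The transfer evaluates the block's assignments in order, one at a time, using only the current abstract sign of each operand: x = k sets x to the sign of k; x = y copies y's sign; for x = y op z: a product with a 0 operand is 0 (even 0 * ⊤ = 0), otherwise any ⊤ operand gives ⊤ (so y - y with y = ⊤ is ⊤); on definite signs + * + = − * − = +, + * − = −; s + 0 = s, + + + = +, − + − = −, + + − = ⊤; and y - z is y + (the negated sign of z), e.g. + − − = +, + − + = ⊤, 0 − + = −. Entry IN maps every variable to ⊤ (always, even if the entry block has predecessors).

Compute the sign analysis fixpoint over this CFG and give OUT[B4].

Fixpoint table:
  B0: | IN=(all ⊤) | OUT={f:+; rest ⊤}
  B1: | IN={f:+; rest ⊤} | OUT={d:+, e:+, f:+; rest ⊤}
  B2: | IN={d:+, e:+, f:+; rest ⊤} | OUT={d:+, e:+, f:+; rest ⊤}
  B3: | IN={d:+, e:+, f:+; rest ⊤} | OUT={d:+, e:+, f:+; rest ⊤}
  B4: | IN={d:+, e:+, f:+; rest ⊤} | OUT={d:+, e:+, f:+; rest ⊤}
  B5: | IN={d:+, e:+, f:+; rest ⊤} | OUT={d:+, e:+, f:+; rest ⊤}
  B6: | IN={d:+, e:+, f:+; rest ⊤} | OUT={d:+, e:+, f:+; rest ⊤}

Merge at B4: IN[B4] = OUT[B2] ⊔ OUT[B3] = {a: ⊤, b: ⊤, c: ⊤, d: +, e: +, f: +}
Applying B4's transfer function to that IN value gives OUT[B4] (row B4 above).

Answer: {a: ⊤, b: ⊤, c: ⊤, d: +, e: +, f: +}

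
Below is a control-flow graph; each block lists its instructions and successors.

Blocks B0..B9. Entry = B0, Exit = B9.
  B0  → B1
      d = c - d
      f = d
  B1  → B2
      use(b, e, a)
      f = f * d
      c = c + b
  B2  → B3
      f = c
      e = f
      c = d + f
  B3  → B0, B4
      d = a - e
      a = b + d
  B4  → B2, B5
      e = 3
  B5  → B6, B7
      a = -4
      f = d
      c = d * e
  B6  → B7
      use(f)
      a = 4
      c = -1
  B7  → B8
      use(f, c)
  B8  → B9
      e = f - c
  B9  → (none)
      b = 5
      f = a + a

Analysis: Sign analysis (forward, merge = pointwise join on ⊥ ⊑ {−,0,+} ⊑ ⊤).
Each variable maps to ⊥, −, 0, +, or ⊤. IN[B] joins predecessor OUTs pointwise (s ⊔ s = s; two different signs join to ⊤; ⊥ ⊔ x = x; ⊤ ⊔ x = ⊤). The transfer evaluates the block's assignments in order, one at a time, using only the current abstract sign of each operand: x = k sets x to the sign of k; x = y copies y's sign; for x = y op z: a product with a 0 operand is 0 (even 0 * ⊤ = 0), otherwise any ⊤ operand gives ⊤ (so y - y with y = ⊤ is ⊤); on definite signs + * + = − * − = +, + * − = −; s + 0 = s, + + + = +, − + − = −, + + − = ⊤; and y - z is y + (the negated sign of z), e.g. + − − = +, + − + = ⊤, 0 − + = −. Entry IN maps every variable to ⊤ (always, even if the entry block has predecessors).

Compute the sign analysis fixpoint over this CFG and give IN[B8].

Fixpoint table:
  B0:  IN=(all ⊤)  OUT=(all ⊤)
  B1:  IN=(all ⊤)  OUT=(all ⊤)
  B2:  IN=(all ⊤)  OUT=(all ⊤)
  B3:  IN=(all ⊤)  OUT=(all ⊤)
  B4:  IN=(all ⊤)  OUT={e:+; rest ⊤}
  B5:  IN={e:+; rest ⊤}  OUT={a:-, e:+; rest ⊤}
  B6:  IN={a:-, e:+; rest ⊤}  OUT={a:+, c:-, e:+; rest ⊤}
  B7:  IN={e:+; rest ⊤}  OUT={e:+; rest ⊤}
  B8:  IN={e:+; rest ⊤}  OUT=(all ⊤)
  B9:  IN=(all ⊤)  OUT={b:+; rest ⊤}

Merge at B8: IN[B8] = OUT[B7] = {a: ⊤, b: ⊤, c: ⊤, d: ⊤, e: +, f: ⊤}

Answer: {a: ⊤, b: ⊤, c: ⊤, d: ⊤, e: +, f: ⊤}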